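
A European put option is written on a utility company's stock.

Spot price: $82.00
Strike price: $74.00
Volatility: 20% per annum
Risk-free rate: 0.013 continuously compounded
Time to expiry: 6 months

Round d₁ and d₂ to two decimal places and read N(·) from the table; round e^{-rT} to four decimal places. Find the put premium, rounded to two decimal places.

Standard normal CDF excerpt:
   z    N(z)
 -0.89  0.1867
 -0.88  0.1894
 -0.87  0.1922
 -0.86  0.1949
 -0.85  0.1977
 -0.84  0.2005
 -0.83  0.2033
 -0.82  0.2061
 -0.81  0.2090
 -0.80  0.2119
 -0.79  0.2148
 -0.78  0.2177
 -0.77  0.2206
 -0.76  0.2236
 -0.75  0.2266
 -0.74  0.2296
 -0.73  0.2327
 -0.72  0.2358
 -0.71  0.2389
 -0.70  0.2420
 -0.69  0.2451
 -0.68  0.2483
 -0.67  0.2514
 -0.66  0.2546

$1.35

σ√T = 0.2 × 0.7071 = 0.1414
d₁ = [ln(82/74) + (0.013 + ½·0.2²)·0.5] / (σ√T) = (0.1027 + 0.0165) / 0.1414 = 0.8425 ≈ 0.84
d₂ = 0.8425 − 0.1414 = 0.7011 ≈ 0.70
exp(−rT) = exp(−0.013·0.5) = 0.9935
N(−d₂) = N(-0.70) = 0.2420;  N(−d₁) = N(-0.84) = 0.2005
P = 74·0.9935·0.2420 − 82·0.2005 = 17.7916 − 16.4410 = 1.3506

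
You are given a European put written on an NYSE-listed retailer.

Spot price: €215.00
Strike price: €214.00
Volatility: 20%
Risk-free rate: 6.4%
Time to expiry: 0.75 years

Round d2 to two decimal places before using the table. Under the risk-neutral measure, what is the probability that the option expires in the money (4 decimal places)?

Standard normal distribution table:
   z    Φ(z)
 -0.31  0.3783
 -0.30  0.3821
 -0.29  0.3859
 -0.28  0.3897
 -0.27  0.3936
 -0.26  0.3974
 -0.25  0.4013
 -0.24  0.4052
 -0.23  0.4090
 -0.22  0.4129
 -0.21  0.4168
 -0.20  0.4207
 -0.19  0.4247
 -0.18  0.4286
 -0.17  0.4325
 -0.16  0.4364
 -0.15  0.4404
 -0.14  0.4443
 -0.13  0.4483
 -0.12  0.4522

0.4129

σ√T = 0.2·√0.75 = 0.1732
ln(S/K) + (r + σ²/2)T = ln(215/214) + (0.064 + 0.2²/2)·0.75 = 0.0047 + 0.0630 = 0.0677
d₁ = 0.0677 / 0.1732 = 0.3906 ≈ 0.39
d₂ = d₁ − σ√T = 0.3906 − 0.1732 = 0.2174 ≈ 0.22
Risk-neutral Pr[S_T < K] = N(−d₂) = N(-0.22) = 0.4129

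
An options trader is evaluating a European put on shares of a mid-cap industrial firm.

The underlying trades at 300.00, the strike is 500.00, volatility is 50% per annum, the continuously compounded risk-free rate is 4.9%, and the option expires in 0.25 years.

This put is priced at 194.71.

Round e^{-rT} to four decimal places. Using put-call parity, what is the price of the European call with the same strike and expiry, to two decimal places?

exp(−rT) = exp(−0.049·0.25) = 0.9878
Put-call parity: C − P = S − K·e^(−rT) = 300 − 500·0.9878 = 300 − 493.9000 = -193.9000
C = P + (C − P) = 194.71 + (-193.9000) = 0.8100

0.81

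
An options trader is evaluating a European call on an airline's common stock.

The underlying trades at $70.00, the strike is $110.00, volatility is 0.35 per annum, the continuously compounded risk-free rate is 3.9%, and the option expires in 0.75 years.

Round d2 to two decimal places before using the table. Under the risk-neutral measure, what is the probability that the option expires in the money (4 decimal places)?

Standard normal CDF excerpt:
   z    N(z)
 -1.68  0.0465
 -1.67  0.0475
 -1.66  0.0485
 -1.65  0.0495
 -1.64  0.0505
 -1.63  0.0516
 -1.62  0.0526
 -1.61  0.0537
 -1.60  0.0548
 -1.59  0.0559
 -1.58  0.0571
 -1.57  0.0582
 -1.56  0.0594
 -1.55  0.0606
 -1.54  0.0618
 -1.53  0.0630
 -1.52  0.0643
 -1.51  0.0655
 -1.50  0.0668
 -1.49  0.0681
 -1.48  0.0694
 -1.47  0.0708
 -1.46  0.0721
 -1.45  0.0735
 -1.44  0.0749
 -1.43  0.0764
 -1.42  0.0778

0.0606

T = 0.75;  σ√T = 0.3031
ln(S/K) + (r + σ²/2)T = ln(70/110) + (0.039 + 0.35²/2)·0.75 = -0.4520 + 0.0752 = -0.3768
d₁ = -0.3768 / 0.3031 = -1.2431 which rounds to -1.24
d₂ = d₁ − σ√T = -1.2431 − 0.3031 = -1.5462 which rounds to -1.55
Pr(exercise) under Q = N(d₂) = 0.0606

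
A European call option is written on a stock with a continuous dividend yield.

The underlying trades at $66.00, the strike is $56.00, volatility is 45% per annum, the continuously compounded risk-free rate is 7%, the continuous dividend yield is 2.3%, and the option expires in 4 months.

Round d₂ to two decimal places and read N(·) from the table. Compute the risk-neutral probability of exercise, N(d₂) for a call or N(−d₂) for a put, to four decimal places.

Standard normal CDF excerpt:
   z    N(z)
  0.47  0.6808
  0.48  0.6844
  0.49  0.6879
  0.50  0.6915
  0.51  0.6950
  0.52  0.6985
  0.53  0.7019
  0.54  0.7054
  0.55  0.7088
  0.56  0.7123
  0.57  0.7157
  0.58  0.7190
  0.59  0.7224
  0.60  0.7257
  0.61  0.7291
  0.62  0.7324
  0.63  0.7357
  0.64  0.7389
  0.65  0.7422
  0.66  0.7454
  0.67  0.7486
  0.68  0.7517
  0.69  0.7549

σ√T = 0.45·√0.3333 = 0.2598
d₁ = [ln(66/56) + (0.07 − 0.023 + 0.45²/2)·0.3333] / 0.2598 = [0.1643 + 0.0494] / 0.2598 = 0.8226 which rounds to 0.82
d₂ = d₁ − σ√T = 0.8226 − 0.2598 = 0.5628 which rounds to 0.56
Pr(exercise) under Q = N(d₂) = 0.7123

0.7123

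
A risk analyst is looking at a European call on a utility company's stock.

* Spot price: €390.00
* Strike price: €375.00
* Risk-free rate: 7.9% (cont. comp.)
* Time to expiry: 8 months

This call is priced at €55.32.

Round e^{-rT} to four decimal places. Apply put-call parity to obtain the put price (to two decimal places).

€21.08

exp(−rT) = exp(−0.079·0.6667) = 0.9487
Put-call parity: C − P = S − K·e^(−rT) = 390 − 375·0.9487 = 390 − 355.7625 = 34.2375
P = C − (C − P) = 55.32 − (34.2375) = 21.0825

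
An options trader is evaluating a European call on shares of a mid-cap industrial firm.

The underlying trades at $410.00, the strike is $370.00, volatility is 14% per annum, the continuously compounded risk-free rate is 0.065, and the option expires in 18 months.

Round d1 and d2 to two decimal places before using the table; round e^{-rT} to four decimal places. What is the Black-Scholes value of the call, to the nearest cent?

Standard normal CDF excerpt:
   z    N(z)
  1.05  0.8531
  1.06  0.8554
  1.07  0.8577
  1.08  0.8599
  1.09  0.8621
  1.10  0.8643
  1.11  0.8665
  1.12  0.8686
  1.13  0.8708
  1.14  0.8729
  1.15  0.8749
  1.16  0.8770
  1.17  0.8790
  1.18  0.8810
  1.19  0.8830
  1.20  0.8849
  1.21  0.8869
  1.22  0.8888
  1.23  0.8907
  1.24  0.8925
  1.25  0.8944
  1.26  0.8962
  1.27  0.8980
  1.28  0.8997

$78.10

σ√T = 0.14 × 1.2247 = 0.1715
ln(S/K) + (r + σ²/2)T = ln(410/370) + (0.065 + 0.14²/2)·1.5 = 0.1027 + 0.1122 = 0.2149
d₁ = 0.2149 / 0.1715 = 1.2531 ≈ 1.25
d₂ = d₁ − σ√T = 1.2531 − 0.1715 = 1.0816 ≈ 1.08
e^(−rT) = e^(−0.065·1.5) = 0.9071
N(d₁) = N(1.25) = 0.8944;  N(d₂) = N(1.08) = 0.8599
C = 410·0.8944 − 370·0.9071·0.8599 = 366.7040 − 288.6057 = 78.0983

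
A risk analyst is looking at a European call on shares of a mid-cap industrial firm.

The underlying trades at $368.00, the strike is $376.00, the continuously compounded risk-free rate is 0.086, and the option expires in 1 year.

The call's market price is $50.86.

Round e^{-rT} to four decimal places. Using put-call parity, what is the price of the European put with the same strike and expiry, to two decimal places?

e^(−rT) = e^(−0.086·1) = 0.9176
Put-call parity: C − P = S − K·e^(−rT) = 368 − 376·0.9176 = 368 − 345.0176 = 22.9824
P = C − (C − P) = 50.86 − (22.9824) = 27.8776

$27.88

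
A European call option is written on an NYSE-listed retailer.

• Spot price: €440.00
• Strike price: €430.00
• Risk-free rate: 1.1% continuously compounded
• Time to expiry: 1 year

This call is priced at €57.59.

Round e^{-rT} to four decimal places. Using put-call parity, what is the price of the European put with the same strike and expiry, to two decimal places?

€42.90

exp(−rT) = exp(−0.011·1) = 0.9891
Put-call parity: C − P = S − K·e^(−rT) = 440 − 430·0.9891 = 440 − 425.3130 = 14.6870
P = C − (C − P) = 57.59 − (14.6870) = 42.9030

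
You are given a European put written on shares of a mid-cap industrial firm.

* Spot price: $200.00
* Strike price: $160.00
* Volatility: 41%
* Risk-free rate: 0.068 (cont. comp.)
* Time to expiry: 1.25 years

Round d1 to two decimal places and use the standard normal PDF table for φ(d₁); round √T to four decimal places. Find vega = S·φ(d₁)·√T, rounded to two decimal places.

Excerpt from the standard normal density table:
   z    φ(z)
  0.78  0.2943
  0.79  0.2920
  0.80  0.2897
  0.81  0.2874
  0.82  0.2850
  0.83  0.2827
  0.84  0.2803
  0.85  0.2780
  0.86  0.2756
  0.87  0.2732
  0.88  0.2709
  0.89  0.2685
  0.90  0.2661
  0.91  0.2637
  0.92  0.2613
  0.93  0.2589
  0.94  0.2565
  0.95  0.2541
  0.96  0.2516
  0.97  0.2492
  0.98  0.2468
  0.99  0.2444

59.50

σ√T = 0.41·√1.25 = 0.4584
d₁ = [ln(200/160) + (0.068 + ½·0.41²)·1.25] / (σ√T) = (0.2231 + 0.1901) / 0.4584 = 0.9014 → 0.90
√T = √1.25 = 1.1180
φ(d₁) = φ(0.90) = 0.2661
vega = S·φ(d₁)·√T = 200·0.2661·1.1180 = 59.5000
(Call and put vega coincide under Black-Scholes.)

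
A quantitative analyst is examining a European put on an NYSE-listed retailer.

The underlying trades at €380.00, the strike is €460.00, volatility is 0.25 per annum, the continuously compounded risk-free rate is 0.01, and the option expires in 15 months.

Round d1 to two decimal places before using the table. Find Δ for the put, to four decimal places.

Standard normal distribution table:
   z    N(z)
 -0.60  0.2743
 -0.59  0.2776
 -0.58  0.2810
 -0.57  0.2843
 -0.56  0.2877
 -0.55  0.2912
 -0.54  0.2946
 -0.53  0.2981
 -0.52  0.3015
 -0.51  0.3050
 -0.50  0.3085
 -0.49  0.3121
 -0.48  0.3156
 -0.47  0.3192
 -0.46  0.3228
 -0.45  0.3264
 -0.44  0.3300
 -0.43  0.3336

-0.6915

σ√T = 0.25·√1.25 = 0.2795
d₁ = [ln(380/460) + (0.01 + 0.25²/2)·1.25] / 0.2795 = [-0.1911 + 0.0516] / 0.2795 = -0.4991 ≈ -0.50
N(d₁) = N(-0.50) = 0.3085
Δ_put = N(d₁) − 1 = 0.3085 − 1 = -0.6915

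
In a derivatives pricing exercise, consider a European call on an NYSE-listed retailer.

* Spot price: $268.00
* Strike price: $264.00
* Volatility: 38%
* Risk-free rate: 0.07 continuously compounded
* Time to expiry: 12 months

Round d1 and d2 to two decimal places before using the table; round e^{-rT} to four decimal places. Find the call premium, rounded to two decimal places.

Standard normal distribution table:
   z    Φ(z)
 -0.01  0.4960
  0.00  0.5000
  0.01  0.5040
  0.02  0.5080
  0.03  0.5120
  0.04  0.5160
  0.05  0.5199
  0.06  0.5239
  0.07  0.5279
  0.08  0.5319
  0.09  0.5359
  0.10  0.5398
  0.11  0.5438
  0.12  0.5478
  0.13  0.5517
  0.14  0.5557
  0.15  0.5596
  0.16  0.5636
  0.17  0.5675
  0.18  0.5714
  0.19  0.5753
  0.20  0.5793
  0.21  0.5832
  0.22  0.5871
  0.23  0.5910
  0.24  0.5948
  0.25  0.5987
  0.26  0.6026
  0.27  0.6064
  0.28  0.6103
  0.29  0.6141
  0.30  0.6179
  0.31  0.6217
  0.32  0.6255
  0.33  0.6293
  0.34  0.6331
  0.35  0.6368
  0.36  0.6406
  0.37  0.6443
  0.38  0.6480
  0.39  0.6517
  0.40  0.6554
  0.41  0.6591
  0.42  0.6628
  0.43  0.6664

σ√T = 0.38·√1 = 0.3800
d₁ = [ln(268/264) + (0.07 + ½·0.38²)·1] / (σ√T) = (0.0150 + 0.1422) / 0.3800 = 0.4138 ≈ 0.41
d₂ = 0.4138 − 0.3800 = 0.0338 ≈ 0.03
e^(−rT) = e^(−0.07·1) = 0.9324
C = 268·N(0.41) − 264·0.9324·N(0.03) = 268·0.6591 − 264·0.9324·0.5120 = 176.6388 − 126.0306 = 50.6082

$50.61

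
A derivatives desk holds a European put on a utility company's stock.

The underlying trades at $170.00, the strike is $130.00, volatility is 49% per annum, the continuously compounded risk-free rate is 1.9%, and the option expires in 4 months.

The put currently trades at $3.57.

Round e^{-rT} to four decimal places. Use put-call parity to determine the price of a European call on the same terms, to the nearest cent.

e^(−rT) = e^(−0.019·0.3333) = 0.9937
Put-call parity: C − P = S − K·e^(−rT) = 170 − 130·0.9937 = 170 − 129.1810 = 40.8190
C = P + (C − P) = 3.57 + (40.8190) = 44.3890

$44.39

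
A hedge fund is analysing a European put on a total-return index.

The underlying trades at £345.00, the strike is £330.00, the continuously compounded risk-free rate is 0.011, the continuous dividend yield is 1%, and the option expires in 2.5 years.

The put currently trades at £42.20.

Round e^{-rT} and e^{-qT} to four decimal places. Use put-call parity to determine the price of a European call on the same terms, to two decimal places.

£57.62

e^(−qT) = e^(−0.01·2.5) = 0.9753;  e^(−rT) = e^(−0.011·2.5) = 0.9729
Put-call parity: C − P = S·e^(−qT) − K·e^(−rT) = 345·0.9753 − 330·0.9729 = 336.4785 − 321.0570 = 15.4215
C = P + (C − P) = 42.20 + (15.4215) = 57.6215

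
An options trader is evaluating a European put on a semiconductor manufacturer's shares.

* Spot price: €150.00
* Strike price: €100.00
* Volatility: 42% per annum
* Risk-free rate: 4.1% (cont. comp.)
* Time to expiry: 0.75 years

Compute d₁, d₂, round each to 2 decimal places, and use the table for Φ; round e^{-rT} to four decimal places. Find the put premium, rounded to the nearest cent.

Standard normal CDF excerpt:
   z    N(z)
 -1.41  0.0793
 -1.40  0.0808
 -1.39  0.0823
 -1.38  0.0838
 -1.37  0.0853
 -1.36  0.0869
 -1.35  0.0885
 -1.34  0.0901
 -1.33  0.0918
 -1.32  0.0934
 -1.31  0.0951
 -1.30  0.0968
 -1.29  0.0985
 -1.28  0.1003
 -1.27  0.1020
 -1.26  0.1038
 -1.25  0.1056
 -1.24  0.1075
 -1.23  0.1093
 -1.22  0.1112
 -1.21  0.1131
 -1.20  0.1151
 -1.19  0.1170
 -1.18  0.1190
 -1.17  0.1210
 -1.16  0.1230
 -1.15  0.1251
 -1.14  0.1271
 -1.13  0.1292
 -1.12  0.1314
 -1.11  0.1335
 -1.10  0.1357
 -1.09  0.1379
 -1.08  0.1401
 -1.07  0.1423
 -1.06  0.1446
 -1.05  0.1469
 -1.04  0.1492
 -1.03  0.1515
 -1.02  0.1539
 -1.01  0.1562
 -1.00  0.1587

σ√T = 0.42 × 0.8660 = 0.3637
ln(S/K) + (r + σ²/2)T = ln(150/100) + (0.041 + 0.42²/2)·0.75 = 0.4055 + 0.0969 = 0.5024
d₁ = 0.5024 / 0.3637 = 1.3811 ≈ 1.38
d₂ = d₁ − σ√T = 1.3811 − 0.3637 = 1.0174 ≈ 1.02
e^(−rT) = e^(−0.041·0.75) = 0.9697
N(−d₂) = N(-1.02) = 0.1539;  N(−d₁) = N(-1.38) = 0.0838
P = 100·0.9697·0.1539 − 150·0.0838 = 14.9237 − 12.5700 = 2.3537

€2.35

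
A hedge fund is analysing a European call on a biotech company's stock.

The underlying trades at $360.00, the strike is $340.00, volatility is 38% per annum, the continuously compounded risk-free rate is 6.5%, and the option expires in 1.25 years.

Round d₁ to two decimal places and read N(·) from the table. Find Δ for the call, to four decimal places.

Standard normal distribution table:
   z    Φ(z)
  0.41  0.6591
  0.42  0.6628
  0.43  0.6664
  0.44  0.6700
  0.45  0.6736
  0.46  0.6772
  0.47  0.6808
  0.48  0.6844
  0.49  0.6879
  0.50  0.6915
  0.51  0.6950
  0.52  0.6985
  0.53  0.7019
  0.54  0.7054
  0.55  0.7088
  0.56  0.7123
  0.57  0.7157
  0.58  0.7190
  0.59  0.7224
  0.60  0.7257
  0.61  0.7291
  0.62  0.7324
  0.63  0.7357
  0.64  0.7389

T = 1.25;  σ√T = 0.4249
d₁ = [ln(360/340) + (0.065 + 0.38²/2)·1.25] / 0.4249 = [0.0572 + 0.1715] / 0.4249 = 0.5382 → 0.54
N(d₁) = N(0.54) = 0.7054
Δ_call = N(d₁) = 0.7054

0.7054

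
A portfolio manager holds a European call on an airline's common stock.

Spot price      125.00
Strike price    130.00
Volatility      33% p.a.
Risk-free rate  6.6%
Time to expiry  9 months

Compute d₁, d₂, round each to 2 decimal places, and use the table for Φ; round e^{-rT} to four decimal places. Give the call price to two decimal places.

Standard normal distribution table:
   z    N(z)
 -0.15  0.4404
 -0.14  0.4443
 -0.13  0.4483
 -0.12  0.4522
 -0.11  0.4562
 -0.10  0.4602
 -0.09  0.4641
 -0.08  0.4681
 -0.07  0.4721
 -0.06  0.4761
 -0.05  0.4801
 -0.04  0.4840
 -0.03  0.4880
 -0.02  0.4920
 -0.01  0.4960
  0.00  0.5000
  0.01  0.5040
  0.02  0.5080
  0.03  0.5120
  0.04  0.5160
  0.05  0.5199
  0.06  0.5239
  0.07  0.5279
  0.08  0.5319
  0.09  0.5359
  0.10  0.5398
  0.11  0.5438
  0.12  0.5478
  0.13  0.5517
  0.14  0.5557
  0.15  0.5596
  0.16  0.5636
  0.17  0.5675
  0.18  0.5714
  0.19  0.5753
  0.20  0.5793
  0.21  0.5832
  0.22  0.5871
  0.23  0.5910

T = 0.75;  σ√T = 0.2858
ln(S/K) + (r + σ²/2)T = ln(125/130) + (0.066 + 0.33²/2)·0.75 = -0.0392 + 0.0903 = 0.0511
d₁ = 0.0511 / 0.2858 = 0.1789 → 0.18
d₂ = d₁ − σ√T = 0.1789 − 0.2858 = -0.1069 → -0.11
exp(−rT) = exp(−0.066·0.75) = 0.9517
N(d₁) = N(0.18) = 0.5714;  N(d₂) = N(-0.11) = 0.4562
C = 125·0.5714 − 130·0.9517·0.4562 = 71.4250 − 56.4415 = 14.9835

14.98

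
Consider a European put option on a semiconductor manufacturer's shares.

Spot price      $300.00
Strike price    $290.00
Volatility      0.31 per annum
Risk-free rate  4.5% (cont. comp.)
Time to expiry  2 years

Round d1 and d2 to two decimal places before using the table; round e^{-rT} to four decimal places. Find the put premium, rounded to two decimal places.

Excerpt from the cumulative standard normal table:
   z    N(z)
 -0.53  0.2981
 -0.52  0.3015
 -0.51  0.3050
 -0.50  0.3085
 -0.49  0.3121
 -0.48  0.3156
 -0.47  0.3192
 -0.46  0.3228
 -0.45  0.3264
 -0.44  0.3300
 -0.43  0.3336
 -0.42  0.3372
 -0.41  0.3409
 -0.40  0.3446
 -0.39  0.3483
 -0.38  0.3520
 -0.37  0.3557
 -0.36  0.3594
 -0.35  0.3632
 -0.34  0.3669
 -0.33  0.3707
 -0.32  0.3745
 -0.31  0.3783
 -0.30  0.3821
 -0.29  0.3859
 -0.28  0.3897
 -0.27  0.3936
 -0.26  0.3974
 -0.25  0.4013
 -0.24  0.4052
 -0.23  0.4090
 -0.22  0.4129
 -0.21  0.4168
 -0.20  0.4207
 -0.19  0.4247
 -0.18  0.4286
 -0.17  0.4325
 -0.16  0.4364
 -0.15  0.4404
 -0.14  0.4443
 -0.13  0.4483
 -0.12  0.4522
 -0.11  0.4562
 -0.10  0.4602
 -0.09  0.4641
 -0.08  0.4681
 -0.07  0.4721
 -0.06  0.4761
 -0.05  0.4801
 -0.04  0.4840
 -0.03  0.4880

$33.63

T = 2;  σ√T = 0.4384
ln(S/K) + (r + σ²/2)T = ln(300/290) + (0.045 + 0.31²/2)·2 = 0.0339 + 0.1861 = 0.2200
d₁ = 0.2200 / 0.4384 = 0.5018 ⇒ 0.50
d₂ = d₁ − σ√T = 0.5018 − 0.4384 = 0.0634 ⇒ 0.06
e^(−rT) = e^(−0.045·2) = 0.9139
P = 290·0.9139·N(-0.06) − 300·N(-0.50) = 290·0.9139·0.4761 − 300·0.3085 = 126.1813 − 92.5500 = 33.6313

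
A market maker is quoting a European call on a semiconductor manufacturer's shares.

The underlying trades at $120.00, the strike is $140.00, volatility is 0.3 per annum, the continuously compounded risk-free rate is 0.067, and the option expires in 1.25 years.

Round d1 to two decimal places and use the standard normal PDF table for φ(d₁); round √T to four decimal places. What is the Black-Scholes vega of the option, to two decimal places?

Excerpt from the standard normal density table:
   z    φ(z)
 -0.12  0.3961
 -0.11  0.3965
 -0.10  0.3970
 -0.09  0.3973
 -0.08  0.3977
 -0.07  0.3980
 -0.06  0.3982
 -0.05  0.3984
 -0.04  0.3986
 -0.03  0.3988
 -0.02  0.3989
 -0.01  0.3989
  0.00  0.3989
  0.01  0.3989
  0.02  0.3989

σ√T = 0.3·√1.25 = 0.3354
ln(S/K) + (r + σ²/2)T = ln(120/140) + (0.067 + 0.3²/2)·1.25 = -0.1542 + 0.1400 = -0.0142
d₁ = -0.0142 / 0.3354 = -0.0422 ⇒ -0.04
√T = √1.25 = 1.1180
φ(d₁) = φ(-0.04) = 0.3986
vega = S·φ(d₁)·√T = 120·0.3986·1.1180 = 53.4762

53.48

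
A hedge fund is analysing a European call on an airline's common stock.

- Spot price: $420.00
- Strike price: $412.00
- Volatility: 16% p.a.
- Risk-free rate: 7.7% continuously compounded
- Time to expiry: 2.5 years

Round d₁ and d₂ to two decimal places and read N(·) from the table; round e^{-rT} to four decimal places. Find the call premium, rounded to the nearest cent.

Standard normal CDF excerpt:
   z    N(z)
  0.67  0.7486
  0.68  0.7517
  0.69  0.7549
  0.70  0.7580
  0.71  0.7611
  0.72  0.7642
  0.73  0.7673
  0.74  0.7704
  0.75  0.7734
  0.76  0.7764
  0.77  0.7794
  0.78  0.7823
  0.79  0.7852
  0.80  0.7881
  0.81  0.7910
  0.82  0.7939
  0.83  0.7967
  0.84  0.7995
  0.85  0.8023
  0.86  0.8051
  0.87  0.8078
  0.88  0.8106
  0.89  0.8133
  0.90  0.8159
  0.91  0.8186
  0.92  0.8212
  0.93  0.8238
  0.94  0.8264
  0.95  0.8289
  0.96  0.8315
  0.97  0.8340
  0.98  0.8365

$90.56

σ√T = 0.16 × 1.5811 = 0.2530
d₁ = [ln(420/412) + (0.077 + 0.16²/2)·2.5] / 0.2530 = [0.0192 + 0.2245] / 0.2530 = 0.9634 which rounds to 0.96
d₂ = d₁ − σ√T = 0.9634 − 0.2530 = 0.7105 which rounds to 0.71
e^(−rT) = e^(−0.077·2.5) = 0.8249
N(d₁) = N(0.96) = 0.8315;  N(d₂) = N(0.71) = 0.7611
C = 420·0.8315 − 412·0.8249·0.7611 = 349.2300 − 258.6665 = 90.5635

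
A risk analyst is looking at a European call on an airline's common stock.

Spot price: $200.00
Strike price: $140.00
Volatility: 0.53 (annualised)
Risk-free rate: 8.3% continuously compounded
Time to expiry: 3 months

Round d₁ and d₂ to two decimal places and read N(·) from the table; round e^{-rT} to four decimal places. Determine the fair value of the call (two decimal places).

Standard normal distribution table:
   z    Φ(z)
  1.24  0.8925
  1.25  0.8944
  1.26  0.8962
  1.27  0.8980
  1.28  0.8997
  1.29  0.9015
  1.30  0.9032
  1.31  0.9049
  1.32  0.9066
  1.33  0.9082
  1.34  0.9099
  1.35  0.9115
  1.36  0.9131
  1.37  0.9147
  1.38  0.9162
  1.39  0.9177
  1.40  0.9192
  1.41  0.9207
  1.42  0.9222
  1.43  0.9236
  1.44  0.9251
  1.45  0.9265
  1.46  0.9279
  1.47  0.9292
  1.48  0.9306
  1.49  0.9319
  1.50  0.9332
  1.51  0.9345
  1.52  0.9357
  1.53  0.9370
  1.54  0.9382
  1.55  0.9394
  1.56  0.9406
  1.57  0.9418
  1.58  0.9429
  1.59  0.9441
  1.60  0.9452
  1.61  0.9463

T = 0.25;  σ√T = 0.2650
ln(S/K) + (r + σ²/2)T = ln(200/140) + (0.083 + 0.53²/2)·0.25 = 0.3567 + 0.0559 = 0.4125
d₁ = 0.4125 / 0.2650 = 1.5567 → 1.56
d₂ = d₁ − σ√T = 1.5567 − 0.2650 = 1.2917 → 1.29
e^(−rT) = e^(−0.083·0.25) = 0.9795
C = 200·N(1.56) − 140·0.9795·N(1.29) = 200·0.9406 − 140·0.9795·0.9015 = 188.1200 − 123.6227 = 64.4973

$64.50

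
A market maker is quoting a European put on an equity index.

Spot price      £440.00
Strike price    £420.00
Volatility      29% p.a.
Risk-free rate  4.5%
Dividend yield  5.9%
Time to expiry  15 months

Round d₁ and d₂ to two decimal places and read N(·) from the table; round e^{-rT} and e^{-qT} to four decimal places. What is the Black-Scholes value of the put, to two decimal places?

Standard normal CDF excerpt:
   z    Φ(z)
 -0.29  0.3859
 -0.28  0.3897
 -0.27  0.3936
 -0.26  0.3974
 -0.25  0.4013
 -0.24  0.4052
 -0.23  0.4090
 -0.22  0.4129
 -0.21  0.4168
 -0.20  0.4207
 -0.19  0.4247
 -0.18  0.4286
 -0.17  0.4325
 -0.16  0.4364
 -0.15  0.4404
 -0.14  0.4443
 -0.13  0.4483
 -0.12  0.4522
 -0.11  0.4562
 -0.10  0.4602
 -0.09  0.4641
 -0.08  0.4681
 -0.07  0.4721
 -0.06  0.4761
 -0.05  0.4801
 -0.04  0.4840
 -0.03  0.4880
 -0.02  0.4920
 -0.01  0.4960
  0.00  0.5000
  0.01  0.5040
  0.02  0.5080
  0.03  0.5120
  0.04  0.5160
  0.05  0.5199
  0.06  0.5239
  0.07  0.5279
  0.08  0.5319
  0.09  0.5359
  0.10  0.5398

σ√T = 0.29·√1.25 = 0.3242
d₁ = [ln(440/420) + (0.045 − 0.059 + 0.29²/2)·1.25] / 0.3242 = [0.0465 + 0.0351] / 0.3242 = 0.2516 → 0.25
d₂ = d₁ − σ√T = 0.2516 − 0.3242 = -0.0726 → -0.07
e^(−qT) = e^(−0.059·1.25) = 0.9289;  e^(−rT) = e^(−0.045·1.25) = 0.9453
P = 420·0.9453·N(0.07) − 440·0.9289·N(-0.25) = 420·0.9453·0.5279 − 440·0.9289·0.4013 = 209.5900 − 164.0177 = 45.5723

£45.57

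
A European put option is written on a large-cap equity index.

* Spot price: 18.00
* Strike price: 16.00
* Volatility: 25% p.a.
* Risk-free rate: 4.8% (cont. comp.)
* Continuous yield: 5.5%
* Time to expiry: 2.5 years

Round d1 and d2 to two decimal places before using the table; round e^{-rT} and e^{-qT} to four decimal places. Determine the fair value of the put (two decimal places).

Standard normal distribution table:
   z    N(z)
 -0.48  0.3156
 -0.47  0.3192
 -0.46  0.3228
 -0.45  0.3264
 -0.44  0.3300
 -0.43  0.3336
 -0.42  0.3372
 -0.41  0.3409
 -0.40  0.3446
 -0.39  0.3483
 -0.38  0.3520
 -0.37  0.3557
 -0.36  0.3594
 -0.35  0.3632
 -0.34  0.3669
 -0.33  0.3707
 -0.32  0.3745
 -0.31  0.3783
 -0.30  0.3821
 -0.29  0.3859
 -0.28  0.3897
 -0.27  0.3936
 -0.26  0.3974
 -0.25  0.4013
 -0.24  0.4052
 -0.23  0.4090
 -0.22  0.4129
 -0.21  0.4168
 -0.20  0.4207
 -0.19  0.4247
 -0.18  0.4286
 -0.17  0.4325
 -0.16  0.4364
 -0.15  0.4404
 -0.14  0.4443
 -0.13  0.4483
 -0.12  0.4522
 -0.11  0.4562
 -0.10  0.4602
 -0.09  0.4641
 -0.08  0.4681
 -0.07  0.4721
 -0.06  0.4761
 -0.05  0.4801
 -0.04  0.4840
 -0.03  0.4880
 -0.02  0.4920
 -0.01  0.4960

σ√T = 0.25 × 1.5811 = 0.3953
ln(S/K) + (r − q + σ²/2)T = ln(18/16) + (0.048 − 0.055 + 0.25²/2)·2.5 = 0.1178 + 0.0606 = 0.1784
d₁ = 0.1784 / 0.3953 = 0.4513 ⇒ 0.45
d₂ = d₁ − σ√T = 0.4513 − 0.3953 = 0.0561 ⇒ 0.06
e^(−qT) = e^(−0.055·2.5) = 0.8715;  e^(−rT) = e^(−0.048·2.5) = 0.8869
N(−d₂) = N(-0.06) = 0.4761;  N(−d₁) = N(-0.45) = 0.3264
P = 16·0.8869·0.4761 − 18·0.8715·0.3264 = 6.7560 − 5.1202 = 1.6358

1.64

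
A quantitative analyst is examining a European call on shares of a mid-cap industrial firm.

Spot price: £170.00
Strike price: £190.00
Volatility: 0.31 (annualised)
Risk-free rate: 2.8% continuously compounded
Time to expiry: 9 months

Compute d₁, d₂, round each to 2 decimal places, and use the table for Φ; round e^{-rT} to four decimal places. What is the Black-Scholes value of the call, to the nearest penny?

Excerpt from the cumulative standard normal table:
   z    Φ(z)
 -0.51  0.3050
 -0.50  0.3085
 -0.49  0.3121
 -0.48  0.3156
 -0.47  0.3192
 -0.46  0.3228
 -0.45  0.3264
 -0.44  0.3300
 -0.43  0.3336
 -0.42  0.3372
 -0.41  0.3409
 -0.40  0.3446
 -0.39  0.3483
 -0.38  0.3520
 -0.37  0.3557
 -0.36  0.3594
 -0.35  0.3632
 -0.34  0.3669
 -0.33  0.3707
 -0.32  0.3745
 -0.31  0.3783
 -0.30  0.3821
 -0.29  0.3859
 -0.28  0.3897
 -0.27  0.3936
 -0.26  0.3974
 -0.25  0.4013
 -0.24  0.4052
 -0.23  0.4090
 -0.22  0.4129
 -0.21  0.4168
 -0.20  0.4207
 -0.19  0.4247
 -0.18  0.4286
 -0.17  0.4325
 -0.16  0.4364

£12.13

σ√T = 0.31 × 0.8660 = 0.2685
d₁ = [ln(170/190) + (0.028 + ½·0.31²)·0.75] / (σ√T) = (-0.1112 + 0.0570) / 0.2685 = -0.2018 ⇒ -0.20
d₂ = -0.2018 − 0.2685 = -0.4703 ⇒ -0.47
e^(−rT) = e^(−0.028·0.75) = 0.9792
N(d₁) = N(-0.20) = 0.4207;  N(d₂) = N(-0.47) = 0.3192
C = 170·0.4207 − 190·0.9792·0.3192 = 71.5190 − 59.3865 = 12.1325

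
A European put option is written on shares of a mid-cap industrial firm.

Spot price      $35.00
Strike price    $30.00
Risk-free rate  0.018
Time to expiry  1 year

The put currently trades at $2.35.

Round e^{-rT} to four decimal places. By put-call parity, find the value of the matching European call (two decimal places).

$7.88

exp(−rT) = exp(−0.018·1) = 0.9822
Put-call parity: C − P = S − K·e^(−rT) = 35 − 30·0.9822 = 35 − 29.4660 = 5.5340
C = P + (C − P) = 2.35 + (5.5340) = 7.8840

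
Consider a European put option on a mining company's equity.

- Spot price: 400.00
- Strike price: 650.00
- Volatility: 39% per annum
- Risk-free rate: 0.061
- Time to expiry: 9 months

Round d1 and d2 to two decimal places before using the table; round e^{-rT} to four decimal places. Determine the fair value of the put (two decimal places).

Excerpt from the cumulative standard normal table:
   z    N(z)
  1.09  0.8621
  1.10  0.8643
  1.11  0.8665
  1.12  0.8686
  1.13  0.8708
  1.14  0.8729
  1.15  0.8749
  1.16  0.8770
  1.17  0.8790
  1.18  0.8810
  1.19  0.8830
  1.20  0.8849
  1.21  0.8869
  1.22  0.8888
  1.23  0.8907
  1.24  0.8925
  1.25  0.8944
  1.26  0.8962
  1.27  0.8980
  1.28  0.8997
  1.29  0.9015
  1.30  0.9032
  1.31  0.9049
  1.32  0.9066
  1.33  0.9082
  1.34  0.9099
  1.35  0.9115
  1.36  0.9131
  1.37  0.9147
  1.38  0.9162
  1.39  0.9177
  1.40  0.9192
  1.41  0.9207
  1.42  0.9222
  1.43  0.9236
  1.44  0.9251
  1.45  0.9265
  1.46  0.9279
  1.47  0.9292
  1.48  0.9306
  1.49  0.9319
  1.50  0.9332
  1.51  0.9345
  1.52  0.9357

228.66

σ√T = 0.39 × 0.8660 = 0.3377
d₁ = [ln(400/650) + (0.061 + 0.39²/2)·0.75] / 0.3377 = [-0.4855 + 0.1028] / 0.3377 = -1.1331 which rounds to -1.13
d₂ = d₁ − σ√T = -1.1331 − 0.3377 = -1.4709 which rounds to -1.47
exp(−rT) = exp(−0.061·0.75) = 0.9553
P = 650·0.9553·N(1.47) − 400·N(1.13) = 650·0.9553·0.9292 − 400·0.8708 = 576.9821 − 348.3200 = 228.6621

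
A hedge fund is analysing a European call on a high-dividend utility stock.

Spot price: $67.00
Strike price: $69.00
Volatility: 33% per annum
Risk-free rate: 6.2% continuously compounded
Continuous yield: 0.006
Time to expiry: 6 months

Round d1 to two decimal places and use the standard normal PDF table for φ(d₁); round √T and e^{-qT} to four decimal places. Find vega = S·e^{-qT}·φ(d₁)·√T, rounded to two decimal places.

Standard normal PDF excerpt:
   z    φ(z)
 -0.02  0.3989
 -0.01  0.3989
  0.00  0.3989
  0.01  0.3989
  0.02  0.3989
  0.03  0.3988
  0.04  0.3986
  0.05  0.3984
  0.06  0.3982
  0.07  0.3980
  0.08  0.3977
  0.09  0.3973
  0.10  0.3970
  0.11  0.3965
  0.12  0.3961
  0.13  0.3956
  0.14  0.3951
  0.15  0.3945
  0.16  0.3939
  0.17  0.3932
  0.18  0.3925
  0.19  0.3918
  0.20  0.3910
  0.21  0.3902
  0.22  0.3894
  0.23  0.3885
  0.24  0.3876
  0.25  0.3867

σ√T = 0.33 × 0.7071 = 0.2333
d₁ = [ln(67/69) + (0.062 − 0.006 + ½·0.33²)·0.5] / (σ√T) = (-0.0294 + 0.0552) / 0.2333 = 0.1106 ⇒ 0.11
√T = √0.5 = 0.7071
φ(d₁) = φ(0.11) = 0.3965
e^(−qT) = e^(−0.006·0.5) = 0.9970
vega = S·e^(−qT)·φ(d₁)·√T = 67·0.9970·0.3965·0.7071 = 18.7281
(The put has the same vega.)

18.73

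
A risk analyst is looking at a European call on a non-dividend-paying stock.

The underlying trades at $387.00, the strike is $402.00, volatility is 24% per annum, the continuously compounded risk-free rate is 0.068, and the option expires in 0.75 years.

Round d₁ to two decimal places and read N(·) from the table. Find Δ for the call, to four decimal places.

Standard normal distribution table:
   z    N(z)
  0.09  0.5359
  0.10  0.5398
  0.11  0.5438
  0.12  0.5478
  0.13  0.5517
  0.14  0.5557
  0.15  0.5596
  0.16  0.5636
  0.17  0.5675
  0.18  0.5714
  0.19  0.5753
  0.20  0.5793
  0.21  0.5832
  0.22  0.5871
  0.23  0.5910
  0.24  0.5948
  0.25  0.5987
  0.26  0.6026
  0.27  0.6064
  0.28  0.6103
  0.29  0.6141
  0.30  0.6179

0.5675

σ√T = 0.24 × 0.8660 = 0.2078
d₁ = [ln(387/402) + (0.068 + ½·0.24²)·0.75] / (σ√T) = (-0.0380 + 0.0726) / 0.2078 = 0.1663 ⇒ 0.17
N(d₁) = N(0.17) = 0.5675
Δ_call = N(d₁) = 0.5675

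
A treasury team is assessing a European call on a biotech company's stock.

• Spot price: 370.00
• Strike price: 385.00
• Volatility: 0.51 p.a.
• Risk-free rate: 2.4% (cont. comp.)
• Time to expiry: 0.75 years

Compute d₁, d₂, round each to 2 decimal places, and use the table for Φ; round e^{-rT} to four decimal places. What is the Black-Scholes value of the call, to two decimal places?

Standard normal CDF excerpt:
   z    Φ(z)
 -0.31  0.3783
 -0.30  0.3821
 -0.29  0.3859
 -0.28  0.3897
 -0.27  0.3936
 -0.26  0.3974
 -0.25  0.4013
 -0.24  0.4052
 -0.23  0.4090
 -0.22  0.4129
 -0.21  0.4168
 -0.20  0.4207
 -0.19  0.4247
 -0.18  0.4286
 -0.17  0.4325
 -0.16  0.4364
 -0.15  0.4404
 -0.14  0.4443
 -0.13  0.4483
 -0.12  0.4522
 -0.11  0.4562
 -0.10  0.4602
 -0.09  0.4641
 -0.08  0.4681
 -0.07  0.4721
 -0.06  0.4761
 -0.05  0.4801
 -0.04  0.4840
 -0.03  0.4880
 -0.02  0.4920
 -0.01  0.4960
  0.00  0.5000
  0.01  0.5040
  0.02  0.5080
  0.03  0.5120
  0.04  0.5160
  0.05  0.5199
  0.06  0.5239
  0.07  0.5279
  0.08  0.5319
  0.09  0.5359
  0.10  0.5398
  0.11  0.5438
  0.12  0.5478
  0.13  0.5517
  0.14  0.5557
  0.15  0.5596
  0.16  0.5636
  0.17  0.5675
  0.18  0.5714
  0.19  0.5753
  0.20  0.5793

σ√T = 0.51 × 0.8660 = 0.4417
d₁ = [ln(370/385) + (0.024 + 0.51²/2)·0.75] / 0.4417 = [-0.0397 + 0.1155] / 0.4417 = 0.1716 ≈ 0.17
d₂ = d₁ − σ√T = 0.1716 − 0.4417 = -0.2701 ≈ -0.27
exp(−rT) = exp(−0.024·0.75) = 0.9822
N(d₁) = N(0.17) = 0.5675;  N(d₂) = N(-0.27) = 0.3936
C = 370·0.5675 − 385·0.9822·0.3936 = 209.9750 − 148.8387 = 61.1363

61.14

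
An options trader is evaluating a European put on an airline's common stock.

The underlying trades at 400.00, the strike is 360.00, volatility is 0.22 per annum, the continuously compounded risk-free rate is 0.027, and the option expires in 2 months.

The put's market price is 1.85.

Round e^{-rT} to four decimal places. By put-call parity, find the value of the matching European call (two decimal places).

e^(−rT) = e^(−0.027·0.1667) = 0.9955
Put-call parity: C − P = S − K·e^(−rT) = 400 − 360·0.9955 = 400 − 358.3800 = 41.6200
C = P + (C − P) = 1.85 + (41.6200) = 43.4700

43.47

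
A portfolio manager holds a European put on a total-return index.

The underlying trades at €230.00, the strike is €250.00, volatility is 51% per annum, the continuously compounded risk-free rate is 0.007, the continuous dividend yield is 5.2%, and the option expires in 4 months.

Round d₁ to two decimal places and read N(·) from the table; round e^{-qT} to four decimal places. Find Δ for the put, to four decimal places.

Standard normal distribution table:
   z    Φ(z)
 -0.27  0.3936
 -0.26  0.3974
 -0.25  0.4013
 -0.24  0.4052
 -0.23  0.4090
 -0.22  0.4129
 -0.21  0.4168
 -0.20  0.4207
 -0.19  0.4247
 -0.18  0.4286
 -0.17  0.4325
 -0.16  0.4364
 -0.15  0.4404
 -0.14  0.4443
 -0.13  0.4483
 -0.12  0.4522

-0.5654

σ√T = 0.51·√0.3333 = 0.2944
d₁ = [ln(230/250) + (0.007 − 0.052 + 0.51²/2)·0.3333] / 0.2944 = [-0.0834 + 0.0284] / 0.2944 = -0.1869 ⇒ -0.19
N(d₁) = N(-0.19) = 0.4247
Δ_put = exp(−qT)·(N(d₁) − 1) = 0.9828·(0.4247 − 1) = -0.5654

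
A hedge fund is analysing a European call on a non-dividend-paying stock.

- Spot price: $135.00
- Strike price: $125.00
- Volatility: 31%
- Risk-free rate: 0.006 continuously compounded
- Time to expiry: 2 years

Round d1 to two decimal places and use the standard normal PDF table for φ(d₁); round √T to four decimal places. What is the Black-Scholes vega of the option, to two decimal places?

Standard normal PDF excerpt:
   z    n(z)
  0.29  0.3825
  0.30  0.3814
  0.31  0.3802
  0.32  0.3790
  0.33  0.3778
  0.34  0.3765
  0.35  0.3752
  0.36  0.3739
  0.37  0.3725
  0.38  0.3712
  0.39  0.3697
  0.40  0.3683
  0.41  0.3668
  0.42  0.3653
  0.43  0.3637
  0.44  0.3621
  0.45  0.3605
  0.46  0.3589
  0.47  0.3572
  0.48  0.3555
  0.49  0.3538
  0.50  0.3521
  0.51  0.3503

69.74

σ√T = 0.31 × 1.4142 = 0.4384
ln(S/K) + (r + σ²/2)T = ln(135/125) + (0.006 + 0.31²/2)·2 = 0.0770 + 0.1081 = 0.1851
d₁ = 0.1851 / 0.4384 = 0.4221 ≈ 0.42
√T = √2 = 1.4142
φ(d₁) = φ(0.42) = 0.3653
vega = S·φ(d₁)·√T = 135·0.3653·1.4142 = 69.7420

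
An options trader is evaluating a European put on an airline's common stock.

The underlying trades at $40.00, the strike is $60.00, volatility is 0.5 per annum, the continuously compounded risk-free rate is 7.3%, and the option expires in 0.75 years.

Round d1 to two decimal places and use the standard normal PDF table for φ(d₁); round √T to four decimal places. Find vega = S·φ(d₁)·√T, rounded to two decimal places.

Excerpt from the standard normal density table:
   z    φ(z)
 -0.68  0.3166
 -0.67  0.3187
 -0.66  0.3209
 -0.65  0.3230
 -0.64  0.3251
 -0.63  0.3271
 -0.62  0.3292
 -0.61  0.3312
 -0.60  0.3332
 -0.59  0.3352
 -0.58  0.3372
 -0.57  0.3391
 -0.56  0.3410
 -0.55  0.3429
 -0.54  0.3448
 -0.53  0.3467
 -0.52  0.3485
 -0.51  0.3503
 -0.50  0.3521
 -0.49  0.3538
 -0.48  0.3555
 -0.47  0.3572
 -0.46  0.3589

11.61

σ√T = 0.5 × 0.8660 = 0.4330
ln(S/K) + (r + σ²/2)T = ln(40/60) + (0.073 + 0.5²/2)·0.75 = -0.4055 + 0.1485 = -0.2570
d₁ = -0.2570 / 0.4330 = -0.5934 which rounds to -0.59
√T = √0.75 = 0.8660
φ(d₁) = φ(-0.59) = 0.3352
vega = S·φ(d₁)·√T = 40·0.3352·0.8660 = 11.6113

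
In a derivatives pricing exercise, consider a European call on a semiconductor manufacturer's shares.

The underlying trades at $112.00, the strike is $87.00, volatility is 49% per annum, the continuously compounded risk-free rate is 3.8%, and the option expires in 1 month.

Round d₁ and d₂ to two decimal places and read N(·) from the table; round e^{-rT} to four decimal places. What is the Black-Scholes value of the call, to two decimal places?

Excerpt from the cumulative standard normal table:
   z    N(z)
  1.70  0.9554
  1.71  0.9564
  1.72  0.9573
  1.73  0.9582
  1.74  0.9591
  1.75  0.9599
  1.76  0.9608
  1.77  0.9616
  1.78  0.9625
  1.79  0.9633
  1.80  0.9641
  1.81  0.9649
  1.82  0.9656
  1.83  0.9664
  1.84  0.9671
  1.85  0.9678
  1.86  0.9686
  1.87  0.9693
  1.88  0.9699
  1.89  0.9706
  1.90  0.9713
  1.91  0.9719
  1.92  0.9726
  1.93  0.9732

$25.45

T = 0.08333;  σ√T = 0.1415
d₁ = [ln(112/87) + (0.038 + ½·0.49²)·0.08333] / (σ√T) = (0.2526 + 0.0132) / 0.1415 = 1.8788 ⇒ 1.88
d₂ = 1.8788 − 0.1415 = 1.7374 ⇒ 1.74
e^(−rT) = e^(−0.038·0.08333) = 0.9968
N(d₁) = N(1.88) = 0.9699;  N(d₂) = N(1.74) = 0.9591
C = 112·0.9699 − 87·0.9968·0.9591 = 108.6288 − 83.1747 = 25.4541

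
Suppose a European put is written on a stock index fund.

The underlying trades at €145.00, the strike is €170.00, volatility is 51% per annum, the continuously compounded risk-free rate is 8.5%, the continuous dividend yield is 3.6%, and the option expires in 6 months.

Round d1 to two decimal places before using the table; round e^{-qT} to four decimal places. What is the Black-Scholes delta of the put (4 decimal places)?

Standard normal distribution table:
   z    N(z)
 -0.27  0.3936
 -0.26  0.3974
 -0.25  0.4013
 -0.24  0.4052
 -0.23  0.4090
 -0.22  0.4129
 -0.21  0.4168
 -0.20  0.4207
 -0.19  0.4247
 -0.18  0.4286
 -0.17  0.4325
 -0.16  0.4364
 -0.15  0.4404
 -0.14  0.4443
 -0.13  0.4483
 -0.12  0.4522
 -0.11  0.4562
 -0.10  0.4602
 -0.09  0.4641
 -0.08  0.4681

-0.5651

σ√T = 0.51 × 0.7071 = 0.3606
d₁ = [ln(145/170) + (0.085 − 0.036 + ½·0.51²)·0.5] / (σ√T) = (-0.1591 + 0.0895) / 0.3606 = -0.1928 ⇒ -0.19
N(d₁) = N(-0.19) = 0.4247
Δ_put = exp(−qT)·(N(d₁) − 1) = 0.9822·(0.4247 − 1) = -0.5651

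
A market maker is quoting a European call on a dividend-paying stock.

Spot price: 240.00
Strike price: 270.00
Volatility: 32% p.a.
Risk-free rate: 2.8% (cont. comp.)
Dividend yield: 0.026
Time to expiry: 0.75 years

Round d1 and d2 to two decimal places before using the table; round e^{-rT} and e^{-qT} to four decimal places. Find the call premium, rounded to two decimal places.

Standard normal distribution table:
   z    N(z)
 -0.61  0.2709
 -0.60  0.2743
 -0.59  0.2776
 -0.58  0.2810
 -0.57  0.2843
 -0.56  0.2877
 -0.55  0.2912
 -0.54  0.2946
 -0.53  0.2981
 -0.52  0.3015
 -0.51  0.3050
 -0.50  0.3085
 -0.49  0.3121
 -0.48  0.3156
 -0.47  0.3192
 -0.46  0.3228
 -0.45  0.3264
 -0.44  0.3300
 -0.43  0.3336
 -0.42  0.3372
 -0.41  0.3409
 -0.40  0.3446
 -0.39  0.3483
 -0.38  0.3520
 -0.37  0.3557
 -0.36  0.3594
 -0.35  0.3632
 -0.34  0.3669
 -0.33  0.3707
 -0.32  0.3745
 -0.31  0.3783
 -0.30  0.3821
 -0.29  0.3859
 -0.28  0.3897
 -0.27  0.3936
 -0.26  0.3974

15.66

σ√T = 0.32·√0.75 = 0.2771
d₁ = [ln(240/270) + (0.028 − 0.026 + 0.32²/2)·0.75] / 0.2771 = [-0.1178 + 0.0399] / 0.2771 = -0.2810 which rounds to -0.28
d₂ = d₁ − σ√T = -0.2810 − 0.2771 = -0.5582 which rounds to -0.56
exp(−qT) = exp(−0.026·0.75) = 0.9807;  exp(−rT) = exp(−0.028·0.75) = 0.9792
N(d₁) = N(-0.28) = 0.3897;  N(d₂) = N(-0.56) = 0.2877
C = 240·0.9807·0.3897 − 270·0.9792·0.2877 = 91.7229 − 76.0633 = 15.6596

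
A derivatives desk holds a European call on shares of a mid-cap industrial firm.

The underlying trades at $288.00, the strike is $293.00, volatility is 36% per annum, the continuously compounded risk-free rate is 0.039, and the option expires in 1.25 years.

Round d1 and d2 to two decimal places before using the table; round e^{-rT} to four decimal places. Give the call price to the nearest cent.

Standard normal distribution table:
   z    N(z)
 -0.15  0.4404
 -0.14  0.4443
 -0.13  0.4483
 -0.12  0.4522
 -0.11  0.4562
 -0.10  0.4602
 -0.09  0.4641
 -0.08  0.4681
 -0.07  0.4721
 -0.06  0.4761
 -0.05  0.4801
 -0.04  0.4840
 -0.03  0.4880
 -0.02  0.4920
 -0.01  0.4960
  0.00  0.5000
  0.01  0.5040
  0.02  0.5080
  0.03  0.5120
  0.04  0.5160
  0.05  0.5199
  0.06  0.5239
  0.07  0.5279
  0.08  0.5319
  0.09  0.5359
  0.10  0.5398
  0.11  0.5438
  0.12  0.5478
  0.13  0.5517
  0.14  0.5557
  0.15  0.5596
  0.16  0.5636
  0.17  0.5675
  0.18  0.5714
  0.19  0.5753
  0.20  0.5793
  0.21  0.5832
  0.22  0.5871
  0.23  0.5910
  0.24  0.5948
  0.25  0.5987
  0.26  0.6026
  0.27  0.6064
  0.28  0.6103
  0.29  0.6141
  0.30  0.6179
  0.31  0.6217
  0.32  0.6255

σ√T = 0.36 × 1.1180 = 0.4025
d₁ = [ln(288/293) + (0.039 + 0.36²/2)·1.25] / 0.4025 = [-0.0172 + 0.1298] / 0.4025 = 0.2796 → 0.28
d₂ = d₁ − σ√T = 0.2796 − 0.4025 = -0.1229 → -0.12
exp(−rT) = exp(−0.039·1.25) = 0.9524
N(d₁) = N(0.28) = 0.6103;  N(d₂) = N(-0.12) = 0.4522
C = 288·0.6103 − 293·0.9524·0.4522 = 175.7664 − 126.1879 = 49.5785

$49.58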